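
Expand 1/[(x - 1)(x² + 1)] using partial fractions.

Cover-up at x = 1: α = 1/(1² + 1) = 1/2. Then β = -α = -1/2, γ = -α·(0 + 1) = -1/2
Result: (1/2)/(x - 1) - ((1/2)x + 1/2)/(x² + 1)


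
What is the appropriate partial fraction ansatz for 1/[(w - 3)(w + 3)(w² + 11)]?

Two linear + quadratic: A/(w - 3) + B/(w + 3) + (Cw + D)/(w² + 11)


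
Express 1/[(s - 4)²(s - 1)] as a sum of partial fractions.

Cover-up at s=1: γ = 1/(1 - 4)² = 1/9. Cover-up at s=4: β = 1/(4 - 1) = 1/3. Comparing s² coeff: α = -γ = -1/9
Result: (-1/9)/(s - 4) + (1/3)/(s - 4)² + (1/9)/(s - 1)


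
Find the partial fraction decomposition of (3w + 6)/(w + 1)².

(3w + 6) = A(w + 1) + B. At w = -1: B = 3·(-1) + 6 = 3. Coeff of w: A = 3
Result: 3/(w + 1) + 3/(w + 1)²


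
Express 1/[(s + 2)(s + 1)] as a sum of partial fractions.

1/(s + 2)(s + 1) = P/(s + 2) + Q/(s + 1). P = 1/(-2 + 1) = -1, Q = 1/(-1 + 2) = 1
Result: -1/(s + 2) + 1/(s + 1)


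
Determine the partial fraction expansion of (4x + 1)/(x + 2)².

(4x + 1) = P(x + 2) + Q. At x = -2: Q = 4·(-2) + 1 = -7. Coeff of x: P = 4
Result: 4/(x + 2) - 7/(x + 2)²


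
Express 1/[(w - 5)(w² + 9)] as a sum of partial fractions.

Cover-up at w = 5: P = 1/(5² + 9) = 1/34. Then Q = -P = -1/34, R = -P·(0 + 5) = -5/34
Result: (1/34)/(w - 5) - ((1/34)w + 5/34)/(w² + 9)


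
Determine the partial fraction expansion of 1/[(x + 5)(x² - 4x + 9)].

Cover-up at x = -5: α = 1/((-5)² - 4·(-5) + 9) = 1/54. Then β = -α = -1/54, γ = -α·(-4 - 5) = 1/6
Result: (1/54)/(x + 5) - ((1/54)x - 1/6)/(x² - 4x + 9)


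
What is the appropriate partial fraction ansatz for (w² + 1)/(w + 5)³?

Repeated linear factor (power 3): α/(w + 5) + β/(w + 5)² + γ/(w + 5)³


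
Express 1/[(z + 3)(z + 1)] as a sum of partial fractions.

1/(z + 3)(z + 1) = α/(z + 3) + β/(z + 1). α = 1/(-3 + 1) = -1/2, β = 1/(-1 + 3) = 1/2
Result: (-1/2)/(z + 3) + (1/2)/(z + 1)


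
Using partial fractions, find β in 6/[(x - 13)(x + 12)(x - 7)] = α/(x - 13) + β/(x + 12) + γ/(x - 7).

Cover-up at x = -12: β = 6/[(-12 - 13)(-12 - 7)] = 6/[(-25)(-19)] = 6/475


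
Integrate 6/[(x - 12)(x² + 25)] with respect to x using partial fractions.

Cover-up at x=12: P = 6/(12²+25) = 6/169. Coeff matching: Q = -6/169, R = -72/169. Decomposition: (6/169)/(x - 12) - ((6/169)x + 72/169)/(x² + 25). Integrate: linear → ln, quadratic → (1/2)ln + arctan: (6/169) ln|(x - 12)| - (3/169) ln(x² + 25) - (72/845) arctan(x/5) + C


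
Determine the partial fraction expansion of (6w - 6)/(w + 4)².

(6w - 6) = A(w + 4) + B. At w = -4: B = 6·(-4) - 6 = -30. Coeff of w: A = 6
Result: 6/(w + 4) - 30/(w + 4)²


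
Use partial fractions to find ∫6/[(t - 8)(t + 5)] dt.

Decompose: 6/[(t - 8)(t + 5)] = (6/13)/(t - 8) - (6/13)/(t + 5). Integrate each term: (6/13) ln|(t - 8)| - (6/13) ln|(t + 5)| + C


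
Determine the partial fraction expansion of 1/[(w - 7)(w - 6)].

1/(w - 7)(w - 6) = P/(w - 7) + Q/(w - 6). P = 1/(7 - 6) = 1, Q = 1/(6 - 7) = -1
Result: 1/(w - 7) - 1/(w - 6)


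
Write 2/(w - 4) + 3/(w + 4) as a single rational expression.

Common denominator (w - 4)(w + 4). Numerator: 2(w + 4) + 3(w - 4) = (2w + 8) + (3w - 12) = 5w - 4
Result: (5w - 4)/[(w - 4)(w + 4)]


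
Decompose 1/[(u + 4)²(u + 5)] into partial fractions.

Cover-up at u=-5: γ = 1/(-5 + 4)² = 1. Cover-up at u=-4: β = 1/(-4 + 5) = 1. Comparing u² coeff: α = -γ = -1
Result: -1/(u + 4) + 1/(u + 4)² + 1/(u + 5)


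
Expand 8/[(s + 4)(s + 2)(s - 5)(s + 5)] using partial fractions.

Using Heaviside cover-up: (4/9)/(s + 4) - (4/21)/(s + 2) + (4/315)/(s - 5) - (4/15)/(s + 5)


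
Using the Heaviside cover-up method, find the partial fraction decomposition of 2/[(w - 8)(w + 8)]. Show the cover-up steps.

Cover (w - 8): set w=8, get α = 2/(8 + 8) = 1/8. Cover (w + 8): set w=-8, get β = 2/(-8 - 8) = -1/8.
Result: (1/8)/(w - 8) - (1/8)/(w + 8)


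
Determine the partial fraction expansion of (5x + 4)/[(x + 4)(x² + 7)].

At x=-4: A = (5·(-4) + 4)/((-4)² + 7) = -16/23. B = -A = 16/23, C = 5 - (-4)·A = 51/23
Result: (-16/23)/(x + 4) + ((16/23)x + 51/23)/(x² + 7)


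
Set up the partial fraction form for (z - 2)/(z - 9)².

Repeated linear factor: P/(z - 9) + Q/(z - 9)²


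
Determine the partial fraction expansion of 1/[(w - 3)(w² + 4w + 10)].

Cover-up at w = 3: P = 1/(3² + 4·3 + 10) = 1/31. Then Q = -P = -1/31, R = -P·(4 + 3) = -7/31
Result: (1/31)/(w - 3) - ((1/31)w + 7/31)/(w² + 4w + 10)


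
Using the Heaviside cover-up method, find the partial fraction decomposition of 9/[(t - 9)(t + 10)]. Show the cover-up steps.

Cover (t - 9): set t=9, get α = 9/(9 + 10) = 9/19. Cover (t + 10): set t=-10, get β = 9/(-10 - 9) = -9/19.
Result: (9/19)/(t - 9) - (9/19)/(t + 10)


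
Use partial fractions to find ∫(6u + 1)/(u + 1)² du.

Decompose: A = 6, B = 6·(-1) + 1 = -5, so (6u + 1)/(u + 1)² = 6/(u + 1) - 5/(u + 1)². Integrate: ∫ A/(u + 1) du = 6 ln|(u + 1)|; ∫ B/(u + 1)² du = 5/(u + 1). Sum: 6 ln|(u + 1)| + 5/(u + 1) + C


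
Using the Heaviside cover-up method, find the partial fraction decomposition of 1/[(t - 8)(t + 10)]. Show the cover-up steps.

Cover (t - 8): set t=8, get A = 1/(8 + 10) = 1/18. Cover (t + 10): set t=-10, get B = 1/(-10 - 8) = -1/18.
Result: (1/18)/(t - 8) - (1/18)/(t + 10)


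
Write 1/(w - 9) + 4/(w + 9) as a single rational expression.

Common denominator (w - 9)(w + 9). Numerator: 1(w + 9) + 4(w - 9) = (w + 9) + (4w - 36) = 5w - 27
Result: (5w - 27)/[(w - 9)(w + 9)]


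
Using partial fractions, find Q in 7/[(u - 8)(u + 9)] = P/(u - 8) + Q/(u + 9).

Cover-up at u = -9: Q = 7/(-9 - 8) = -7/17


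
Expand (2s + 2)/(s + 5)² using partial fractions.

(2s + 2) = P(s + 5) + Q. At s = -5: Q = 2·(-5) + 2 = -8. Coeff of s: P = 2
Result: 2/(s + 5) - 8/(s + 5)²


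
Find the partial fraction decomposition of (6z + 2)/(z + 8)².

(6z + 2) = A(z + 8) + B. At z = -8: B = 6·(-8) + 2 = -46. Coeff of z: A = 6
Result: 6/(z + 8) - 46/(z + 8)²


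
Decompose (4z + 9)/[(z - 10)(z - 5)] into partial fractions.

At z=10: P = (4·10 + 9)/(10 - 5) = 49/5. At z=5: Q = (4·5 + 9)/(5 - 10) = -29/5
Result: (49/5)/(z - 10) - (29/5)/(z - 5)


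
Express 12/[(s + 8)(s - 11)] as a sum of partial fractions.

12/(s + 8)(s - 11) = α/(s + 8) + β/(s - 11). α = 12/(-8 - 11) = -12/19, β = 12/(11 + 8) = 12/19
Result: (-12/19)/(s + 8) + (12/19)/(s - 11)


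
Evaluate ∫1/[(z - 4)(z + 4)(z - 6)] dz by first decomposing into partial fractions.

Cover-up: P = -1/16, Q = 1/80, R = 1/20. Decomposition: (-1/16)/(z - 4) + (1/80)/(z + 4) + (1/20)/(z - 6). Integrate each term: (-1/16) ln|(z - 4)| + (1/80) ln|(z + 4)| + (1/20) ln|(z - 6)| + C


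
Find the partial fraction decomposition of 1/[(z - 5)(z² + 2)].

Cover-up at z = 5: A = 1/(5² + 2) = 1/27. Then B = -A = -1/27, C = -A·(0 + 5) = -5/27
Result: (1/27)/(z - 5) - ((1/27)z + 5/27)/(z² + 2)


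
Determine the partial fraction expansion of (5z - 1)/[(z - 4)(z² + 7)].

At z=4: A = (5·4 - 1)/(4² + 7) = 19/23. B = -A = -19/23, C = 5 - 4·A = 39/23
Result: (19/23)/(z - 4) - ((19/23)z - 39/23)/(z² + 7)


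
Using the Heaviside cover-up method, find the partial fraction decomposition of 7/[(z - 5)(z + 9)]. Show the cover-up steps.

Cover (z - 5): set z=5, get α = 7/(5 + 9) = 1/2. Cover (z + 9): set z=-9, get β = 7/(-9 - 5) = -1/2.
Result: (1/2)/(z - 5) - (1/2)/(z + 9)


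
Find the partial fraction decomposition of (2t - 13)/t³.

(2t - 13) = αt² + βt + γ. At t = 0: γ = 2·0 - 13 = -13. Coefficients: α = 0, β = 2
Result: 2/t² - 13/t³


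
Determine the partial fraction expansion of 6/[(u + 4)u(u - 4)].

Using cover-up method: A = 3/16, B = -3/8, C = 3/16
Result: (3/16)/(u + 4) - (3/8)/u + (3/16)/(u - 4)


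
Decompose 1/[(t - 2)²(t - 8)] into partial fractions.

Cover-up at t=8: γ = 1/(8 - 2)² = 1/36. Cover-up at t=2: β = 1/(2 - 8) = -1/6. Comparing t² coeff: α = -γ = -1/36
Result: (-1/36)/(t - 2) - (1/6)/(t - 2)² + (1/36)/(t - 8)


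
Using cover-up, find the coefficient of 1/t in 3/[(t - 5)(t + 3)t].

Cover t, set t=0: 3/[(0 - 5)(0 + 3)] = -1/5


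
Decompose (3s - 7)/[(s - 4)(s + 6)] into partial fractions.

At s=4: P = (3·4 - 7)/(4 + 6) = 1/2. At s=-6: Q = (3·(-6) - 7)/(-6 - 4) = 5/2
Result: (1/2)/(s - 4) + (5/2)/(s + 6)


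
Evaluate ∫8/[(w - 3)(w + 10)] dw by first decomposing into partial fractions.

Decompose: 8/[(w - 3)(w + 10)] = (8/13)/(w - 3) - (8/13)/(w + 10). Integrate each term: (8/13) ln|(w - 3)| - (8/13) ln|(w + 10)| + C


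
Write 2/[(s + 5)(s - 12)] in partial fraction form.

2/(s + 5)(s - 12) = A/(s + 5) + B/(s - 12). A = 2/(-5 - 12) = -2/17, B = 2/(12 + 5) = 2/17
Result: (-2/17)/(s + 5) + (2/17)/(s - 12)


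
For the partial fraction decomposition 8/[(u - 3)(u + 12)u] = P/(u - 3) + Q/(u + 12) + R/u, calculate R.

Cover-up at u = 0: R = 8/[(0 - 3)(0 + 12)] = 8/[(-3)(12)] = -8/36 = -2/9


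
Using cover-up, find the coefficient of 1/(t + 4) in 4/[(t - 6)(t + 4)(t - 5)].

Cover (t + 4), set t=-4: 4/[(-4 - 6)(-4 - 5)] = 2/45


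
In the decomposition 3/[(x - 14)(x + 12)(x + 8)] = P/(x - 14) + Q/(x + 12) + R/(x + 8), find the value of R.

Cover-up at x = -8: R = 3/[(-8 - 14)(-8 + 12)] = 3/[(-22)(4)] = -3/88


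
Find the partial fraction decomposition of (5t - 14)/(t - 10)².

(5t - 14) = A(t - 10) + B. At t = 10: B = 5·10 - 14 = 36. Coeff of t: A = 5
Result: 5/(t - 10) + 36/(t - 10)²


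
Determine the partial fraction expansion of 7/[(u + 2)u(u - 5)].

Using cover-up method: P = 1/2, Q = -7/10, R = 1/5
Result: (1/2)/(u + 2) - (7/10)/u + (1/5)/(u - 5)


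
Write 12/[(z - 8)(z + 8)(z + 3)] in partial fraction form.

Using cover-up method: α = 3/44, β = 3/20, γ = -12/55
Result: (3/44)/(z - 8) + (3/20)/(z + 8) - (12/55)/(z + 3)


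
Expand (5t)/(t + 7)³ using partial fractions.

(5t) = P(t + 7)² + Q(t + 7) + R. At t = -7: R = 5·(-7) + 0 = -35. Coefficients: P = 0, Q = 5
Result: 5/(t + 7)² - 35/(t + 7)³


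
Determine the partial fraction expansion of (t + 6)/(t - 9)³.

(t + 6) = A(t - 9)² + B(t - 9) + C. At t = 9: C = 1·9 + 6 = 15. Coefficients: A = 0, B = 1
Result: 1/(t - 9)² + 15/(t - 9)³


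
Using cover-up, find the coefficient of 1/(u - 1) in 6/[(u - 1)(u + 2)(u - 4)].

Cover (u - 1), set u=1: 6/[(1 + 2)(1 - 4)] = -2/3


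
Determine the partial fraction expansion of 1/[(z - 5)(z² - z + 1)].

Cover-up at z = 5: A = 1/(5² - 1·5 + 1) = 1/21. Then B = -A = -1/21, C = -A·(-1 + 5) = -4/21
Result: (1/21)/(z - 5) - ((1/21)z + 4/21)/(z² - z + 1)


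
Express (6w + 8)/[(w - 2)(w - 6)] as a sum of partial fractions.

At w=2: α = (6·2 + 8)/(2 - 6) = -5. At w=6: β = (6·6 + 8)/(6 - 2) = 11
Result: -5/(w - 2) + 11/(w - 6)


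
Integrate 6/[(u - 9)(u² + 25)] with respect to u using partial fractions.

Cover-up at u=9: P = 6/(9²+25) = 3/53. Coeff matching: Q = -3/53, R = -27/53. Decomposition: (3/53)/(u - 9) - ((3/53)u + 27/53)/(u² + 25). Integrate: linear → ln, quadratic → (1/2)ln + arctan: (3/53) ln|(u - 9)| - (3/106) ln(u² + 25) - (27/265) arctan(u/5) + C


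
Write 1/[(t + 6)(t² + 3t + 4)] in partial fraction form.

Cover-up at t = -6: α = 1/((-6)² + 3·(-6) + 4) = 1/22. Then β = -α = -1/22, γ = -α·(3 - 6) = 3/22
Result: (1/22)/(t + 6) - ((1/22)t - 3/22)/(t² + 3t + 4)


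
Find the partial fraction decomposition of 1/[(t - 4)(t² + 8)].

Cover-up at t = 4: A = 1/(4² + 8) = 1/24. Then B = -A = -1/24, C = -A·(0 + 4) = -1/6
Result: (1/24)/(t - 4) - ((1/24)t + 1/6)/(t² + 8)


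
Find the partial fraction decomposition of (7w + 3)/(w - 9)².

(7w + 3) = P(w - 9) + Q. At w = 9: Q = 7·9 + 3 = 66. Coeff of w: P = 7
Result: 7/(w - 9) + 66/(w - 9)²


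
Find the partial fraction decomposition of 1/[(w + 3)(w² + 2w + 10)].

Cover-up at w = -3: P = 1/((-3)² + 2·(-3) + 10) = 1/13. Then Q = -P = -1/13, R = -P·(2 - 3) = 1/13
Result: (1/13)/(w + 3) - ((1/13)w - 1/13)/(w² + 2w + 10)


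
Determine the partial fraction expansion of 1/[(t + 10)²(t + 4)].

Cover-up at t=-4: R = 1/(-4 + 10)² = 1/36. Cover-up at t=-10: Q = 1/(-10 + 4) = -1/6. Comparing t² coeff: P = -R = -1/36
Result: (-1/36)/(t + 10) - (1/6)/(t + 10)² + (1/36)/(t + 4)


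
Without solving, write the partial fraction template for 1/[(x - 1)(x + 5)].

Distinct linear factors: α/(x - 1) + β/(x + 5)


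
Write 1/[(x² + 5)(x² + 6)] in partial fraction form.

Coefficient matching gives α = γ = 0, β = 1/(6-5) = 1, δ = -β = -1
Result: 1/(x² + 5) - 1/(x² + 6)


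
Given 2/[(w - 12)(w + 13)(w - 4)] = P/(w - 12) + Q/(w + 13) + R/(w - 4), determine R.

Cover-up at w = 4: R = 2/[(4 - 12)(4 + 13)] = 2/[(-8)(17)] = -2/136 = -1/68


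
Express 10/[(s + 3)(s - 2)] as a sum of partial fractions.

10/(s + 3)(s - 2) = A/(s + 3) + B/(s - 2). A = 10/(-3 - 2) = -2, B = 10/(2 + 3) = 2
Result: -2/(s + 3) + 2/(s - 2)


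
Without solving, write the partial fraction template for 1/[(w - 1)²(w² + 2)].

Repeated linear + quadratic: A/(w - 1) + B/(w - 1)² + (Cw + D)/(w² + 2)


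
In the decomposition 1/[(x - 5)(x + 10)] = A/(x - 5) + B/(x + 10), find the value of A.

Cover-up at x = 5: A = 1/(5 + 10) = 1/15


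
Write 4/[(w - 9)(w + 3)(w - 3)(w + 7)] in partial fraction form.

Using Heaviside cover-up: (1/288)/(w - 9) + (1/72)/(w + 3) - (1/90)/(w - 3) - (1/160)/(w + 7)


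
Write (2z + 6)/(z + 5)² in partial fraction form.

(2z + 6) = α(z + 5) + β. At z = -5: β = 2·(-5) + 6 = -4. Coeff of z: α = 2
Result: 2/(z + 5) - 4/(z + 5)²


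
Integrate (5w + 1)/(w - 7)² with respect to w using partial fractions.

Decompose: A = 5, B = 5·7 + 1 = 36, so (5w + 1)/(w - 7)² = 5/(w - 7) + 36/(w - 7)². Integrate: ∫ A/(w - 7) dw = 5 ln|(w - 7)|; ∫ B/(w - 7)² dw = -36/(w - 7). Sum: 5 ln|(w - 7)| - 36/(w - 7) + C


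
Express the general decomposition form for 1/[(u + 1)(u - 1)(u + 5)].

Three distinct linear factors: P/(u + 1) + Q/(u - 1) + R/(u + 5)


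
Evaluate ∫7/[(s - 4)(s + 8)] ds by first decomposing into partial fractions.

Decompose: 7/[(s - 4)(s + 8)] = (7/12)/(s - 4) - (7/12)/(s + 8). Integrate each term: (7/12) ln|(s - 4)| - (7/12) ln|(s + 8)| + C


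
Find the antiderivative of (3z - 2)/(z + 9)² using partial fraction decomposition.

Decompose: P = 3, Q = 3·(-9) - 2 = -29, so (3z - 2)/(z + 9)² = 3/(z + 9) - 29/(z + 9)². Integrate: ∫ P/(z + 9) dz = 3 ln|(z + 9)|; ∫ Q/(z + 9)² dz = 29/(z + 9). Sum: 3 ln|(z + 9)| + 29/(z + 9) + C


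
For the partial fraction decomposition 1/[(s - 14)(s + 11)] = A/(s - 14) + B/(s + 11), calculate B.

Cover-up at s = -11: B = 1/(-11 - 14) = -1/25


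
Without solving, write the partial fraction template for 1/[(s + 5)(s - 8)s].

Three distinct linear factors: A/(s + 5) + B/(s - 8) + C/s


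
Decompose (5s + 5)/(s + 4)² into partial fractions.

(5s + 5) = α(s + 4) + β. At s = -4: β = 5·(-4) + 5 = -15. Coeff of s: α = 5
Result: 5/(s + 4) - 15/(s + 4)²


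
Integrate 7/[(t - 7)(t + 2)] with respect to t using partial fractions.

Decompose: 7/[(t - 7)(t + 2)] = (7/9)/(t - 7) - (7/9)/(t + 2). Integrate each term: (7/9) ln|(t - 7)| - (7/9) ln|(t + 2)| + C


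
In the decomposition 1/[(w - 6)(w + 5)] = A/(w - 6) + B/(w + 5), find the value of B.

Cover-up at w = -5: B = 1/(-5 - 6) = -1/11


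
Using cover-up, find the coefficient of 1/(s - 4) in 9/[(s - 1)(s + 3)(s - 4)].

Cover (s - 4), set s=4: 9/[(4 - 1)(4 + 3)] = 3/7


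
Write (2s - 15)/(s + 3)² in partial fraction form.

(2s - 15) = α(s + 3) + β. At s = -3: β = 2·(-3) - 15 = -21. Coeff of s: α = 2
Result: 2/(s + 3) - 21/(s + 3)²


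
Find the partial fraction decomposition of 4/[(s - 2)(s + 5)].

4/(s - 2)(s + 5) = α/(s - 2) + β/(s + 5). α = 4/(2 + 5) = 4/7, β = 4/(-5 - 2) = -4/7
Result: (4/7)/(s - 2) - (4/7)/(s + 5)


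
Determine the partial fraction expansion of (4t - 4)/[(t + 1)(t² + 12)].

At t=-1: A = (4·(-1) - 4)/((-1)² + 12) = -8/13. B = -A = 8/13, C = 4 - (-1)·A = 44/13
Result: (-8/13)/(t + 1) + ((8/13)t + 44/13)/(t² + 12)


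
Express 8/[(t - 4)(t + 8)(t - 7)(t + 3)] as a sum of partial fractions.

Using Heaviside cover-up: (-2/63)/(t - 4) - (2/225)/(t + 8) + (4/225)/(t - 7) + (4/175)/(t + 3)


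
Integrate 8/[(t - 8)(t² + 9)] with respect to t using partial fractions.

Cover-up at t=8: α = 8/(8²+9) = 8/73. Coeff matching: β = -8/73, γ = -64/73. Decomposition: (8/73)/(t - 8) - ((8/73)t + 64/73)/(t² + 9). Integrate: linear → ln, quadratic → (1/2)ln + arctan: (8/73) ln|(t - 8)| - (4/73) ln(t² + 9) - (64/219) arctan(t/3) + C


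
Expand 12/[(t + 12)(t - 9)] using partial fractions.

12/(t + 12)(t - 9) = α/(t + 12) + β/(t - 9). α = 12/(-12 - 9) = -4/7, β = 12/(9 + 12) = 4/7
Result: (-4/7)/(t + 12) + (4/7)/(t - 9)


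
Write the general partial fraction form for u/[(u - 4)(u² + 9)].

Linear + irreducible quadratic: α/(u - 4) + (βu + γ)/(u² + 9)


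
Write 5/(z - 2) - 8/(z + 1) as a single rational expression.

Common denominator (z - 2)(z + 1). Numerator: 5(z + 1) - 8(z - 2) = (5z + 5) - (8z - 16) = -3z + 21
Result: (-3z + 21)/[(z - 2)(z + 1)]


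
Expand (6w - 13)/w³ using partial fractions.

(6w - 13) = Pw² + Qw + R. At w = 0: R = 6·0 - 13 = -13. Coefficients: P = 0, Q = 6
Result: 6/w² - 13/w³


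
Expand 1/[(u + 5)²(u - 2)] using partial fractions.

Cover-up at u=2: γ = 1/(2 + 5)² = 1/49. Cover-up at u=-5: β = 1/(-5 - 2) = -1/7. Comparing u² coeff: α = -γ = -1/49
Result: (-1/49)/(u + 5) - (1/7)/(u + 5)² + (1/49)/(u - 2)


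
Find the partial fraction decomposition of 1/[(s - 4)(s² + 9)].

Cover-up at s = 4: α = 1/(4² + 9) = 1/25. Then β = -α = -1/25, γ = -α·(0 + 4) = -4/25
Result: (1/25)/(s - 4) - ((1/25)s + 4/25)/(s² + 9)


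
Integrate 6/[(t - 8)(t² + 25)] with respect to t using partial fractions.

Cover-up at t=8: P = 6/(8²+25) = 6/89. Coeff matching: Q = -6/89, R = -48/89. Decomposition: (6/89)/(t - 8) - ((6/89)t + 48/89)/(t² + 25). Integrate: linear → ln, quadratic → (1/2)ln + arctan: (6/89) ln|(t - 8)| - (3/89) ln(t² + 25) - (48/445) arctan(t/5) + C


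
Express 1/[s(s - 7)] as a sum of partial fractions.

1/s(s - 7) = P/s + Q/(s - 7). P = 1/(0 - 7) = -1/7, Q = 1/(7 - 0) = 1/7
Result: (-1/7)/s + (1/7)/(s - 7)


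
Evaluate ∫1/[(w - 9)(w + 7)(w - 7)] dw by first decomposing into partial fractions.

Cover-up: A = 1/32, B = 1/224, C = -1/28. Decomposition: (1/32)/(w - 9) + (1/224)/(w + 7) - (1/28)/(w - 7). Integrate each term: (1/32) ln|(w - 9)| + (1/224) ln|(w + 7)| - (1/28) ln|(w - 7)| + C


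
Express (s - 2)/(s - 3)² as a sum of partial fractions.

(s - 2) = P(s - 3) + Q. At s = 3: Q = 1·3 - 2 = 1. Coeff of s: P = 1
Result: 1/(s - 3) + 1/(s - 3)²


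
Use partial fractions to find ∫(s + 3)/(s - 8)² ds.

Decompose: α = 1, β = 1·8 + 3 = 11, so (s + 3)/(s - 8)² = 1/(s - 8) + 11/(s - 8)². Integrate: ∫ α/(s - 8) ds = ln|(s - 8)|; ∫ β/(s - 8)² ds = -11/(s - 8). Sum: ln|(s - 8)| - 11/(s - 8) + C


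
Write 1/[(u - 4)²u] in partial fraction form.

Cover-up at u=0: γ = 1/(0 - 4)² = 1/16. Cover-up at u=4: β = 1/(4 - 0) = 1/4. Comparing u² coeff: α = -γ = -1/16
Result: (-1/16)/(u - 4) + (1/4)/(u - 4)² + (1/16)/u


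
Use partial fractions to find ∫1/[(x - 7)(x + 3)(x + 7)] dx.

Cover-up: P = 1/140, Q = -1/40, R = 1/56. Decomposition: (1/140)/(x - 7) - (1/40)/(x + 3) + (1/56)/(x + 7). Integrate each term: (1/140) ln|(x - 7)| - (1/40) ln|(x + 3)| + (1/56) ln|(x + 7)| + C


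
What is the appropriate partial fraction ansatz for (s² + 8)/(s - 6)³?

Repeated linear factor (power 3): P/(s - 6) + Q/(s - 6)² + R/(s - 6)³


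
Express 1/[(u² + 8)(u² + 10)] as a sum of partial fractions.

Coefficient matching gives α = γ = 0, β = 1/(10-8) = 1/2, δ = -β = -1/2
Result: (1/2)/(u² + 8) - (1/2)/(u² + 10)


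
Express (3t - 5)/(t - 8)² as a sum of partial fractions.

(3t - 5) = α(t - 8) + β. At t = 8: β = 3·8 - 5 = 19. Coeff of t: α = 3
Result: 3/(t - 8) + 19/(t - 8)²


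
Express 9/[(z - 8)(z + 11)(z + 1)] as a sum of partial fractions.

Using cover-up method: P = 1/19, Q = 9/190, R = -1/10
Result: (1/19)/(z - 8) + (9/190)/(z + 11) - (1/10)/(z + 1)


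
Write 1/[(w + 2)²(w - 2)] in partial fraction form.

Cover-up at w=2: R = 1/(2 + 2)² = 1/16. Cover-up at w=-2: Q = 1/(-2 - 2) = -1/4. Comparing w² coeff: P = -R = -1/16
Result: (-1/16)/(w + 2) - (1/4)/(w + 2)² + (1/16)/(w - 2)


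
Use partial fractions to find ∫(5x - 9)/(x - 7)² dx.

Decompose: A = 5, B = 5·7 - 9 = 26, so (5x - 9)/(x - 7)² = 5/(x - 7) + 26/(x - 7)². Integrate: ∫ A/(x - 7) dx = 5 ln|(x - 7)|; ∫ B/(x - 7)² dx = -26/(x - 7). Sum: 5 ln|(x - 7)| - 26/(x - 7) + C


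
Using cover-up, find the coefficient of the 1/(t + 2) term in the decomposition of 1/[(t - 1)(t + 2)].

Cover (t + 2), set t=-2: 1/((t - 1) at t=-2) = 1/(-3) = -1/3


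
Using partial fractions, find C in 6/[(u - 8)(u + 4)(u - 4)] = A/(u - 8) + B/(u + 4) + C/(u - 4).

Cover-up at u = 4: C = 6/[(4 - 8)(4 + 4)] = 6/[(-4)(8)] = -6/32 = -3/16


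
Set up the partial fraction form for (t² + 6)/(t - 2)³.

Repeated linear factor (power 3): α/(t - 2) + β/(t - 2)² + γ/(t - 2)³


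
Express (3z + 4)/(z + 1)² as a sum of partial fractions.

(3z + 4) = P(z + 1) + Q. At z = -1: Q = 3·(-1) + 4 = 1. Coeff of z: P = 3
Result: 3/(z + 1) + 1/(z + 1)²


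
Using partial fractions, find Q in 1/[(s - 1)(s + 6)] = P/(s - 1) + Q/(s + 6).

Cover-up at s = -6: Q = 1/(-6 - 1) = -1/7


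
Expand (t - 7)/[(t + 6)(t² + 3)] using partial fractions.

At t=-6: A = (1·(-6) - 7)/((-6)² + 3) = -1/3. B = -A = 1/3, C = 1 - (-6)·A = -1
Result: (-1/3)/(t + 6) + ((1/3)t - 1)/(t² + 3)


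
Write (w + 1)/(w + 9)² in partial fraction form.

(w + 1) = A(w + 9) + B. At w = -9: B = 1·(-9) + 1 = -8. Coeff of w: A = 1
Result: 1/(w + 9) - 8/(w + 9)²


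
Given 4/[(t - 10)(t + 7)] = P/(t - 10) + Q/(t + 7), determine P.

Cover-up at t = 10: P = 4/(10 + 7) = 4/17


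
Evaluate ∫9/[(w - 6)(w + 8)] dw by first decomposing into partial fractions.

Decompose: 9/[(w - 6)(w + 8)] = (9/14)/(w - 6) - (9/14)/(w + 8). Integrate each term: (9/14) ln|(w - 6)| - (9/14) ln|(w + 8)| + C


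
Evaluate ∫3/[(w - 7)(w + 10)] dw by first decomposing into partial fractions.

Decompose: 3/[(w - 7)(w + 10)] = (3/17)/(w - 7) - (3/17)/(w + 10). Integrate each term: (3/17) ln|(w - 7)| - (3/17) ln|(w + 10)| + C


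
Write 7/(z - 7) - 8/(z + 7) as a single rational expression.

Common denominator (z - 7)(z + 7). Numerator: 7(z + 7) - 8(z - 7) = (7z + 49) - (8z - 56) = -z + 105
Result: (-z + 105)/[(z - 7)(z + 7)]


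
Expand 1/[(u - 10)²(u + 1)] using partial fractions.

Cover-up at u=-1: R = 1/(-1 - 10)² = 1/121. Cover-up at u=10: Q = 1/(10 + 1) = 1/11. Comparing u² coeff: P = -R = -1/121
Result: (-1/121)/(u - 10) + (1/11)/(u - 10)² + (1/121)/(u + 1)


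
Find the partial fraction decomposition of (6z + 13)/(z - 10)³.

(6z + 13) = A(z - 10)² + B(z - 10) + C. At z = 10: C = 6·10 + 13 = 73. Coefficients: A = 0, B = 6
Result: 6/(z - 10)² + 73/(z - 10)³


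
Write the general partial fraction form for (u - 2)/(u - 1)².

Repeated linear factor: α/(u - 1) + β/(u - 1)²


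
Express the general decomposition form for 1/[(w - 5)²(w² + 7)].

Repeated linear + quadratic: α/(w - 5) + β/(w - 5)² + (γw + δ)/(w² + 7)


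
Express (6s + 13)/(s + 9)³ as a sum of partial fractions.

(6s + 13) = P(s + 9)² + Q(s + 9) + R. At s = -9: R = 6·(-9) + 13 = -41. Coefficients: P = 0, Q = 6
Result: 6/(s + 9)² - 41/(s + 9)³


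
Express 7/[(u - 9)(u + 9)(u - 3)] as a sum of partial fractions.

Using cover-up method: A = 7/108, B = 7/216, C = -7/72
Result: (7/108)/(u - 9) + (7/216)/(u + 9) - (7/72)/(u - 3)


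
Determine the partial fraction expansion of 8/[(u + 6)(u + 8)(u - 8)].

Using cover-up method: P = -2/7, Q = 1/4, R = 1/28
Result: (-2/7)/(u + 6) + (1/4)/(u + 8) + (1/28)/(u - 8)


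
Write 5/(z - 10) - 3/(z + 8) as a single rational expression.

Common denominator (z - 10)(z + 8). Numerator: 5(z + 8) - 3(z - 10) = (5z + 40) - (3z - 30) = 2z + 70
Result: (2z + 70)/[(z - 10)(z + 8)]


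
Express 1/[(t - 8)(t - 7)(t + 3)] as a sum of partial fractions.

Using cover-up method: α = 1/11, β = -1/10, γ = 1/110
Result: (1/11)/(t - 8) - (1/10)/(t - 7) + (1/110)/(t + 3)


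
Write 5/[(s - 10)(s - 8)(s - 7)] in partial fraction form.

Using cover-up method: A = 5/6, B = -5/2, C = 5/3
Result: (5/6)/(s - 10) - (5/2)/(s - 8) + (5/3)/(s - 7)


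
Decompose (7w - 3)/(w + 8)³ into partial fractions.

(7w - 3) = P(w + 8)² + Q(w + 8) + R. At w = -8: R = 7·(-8) - 3 = -59. Coefficients: P = 0, Q = 7
Result: 7/(w + 8)² - 59/(w + 8)³


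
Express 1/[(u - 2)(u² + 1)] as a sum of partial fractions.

Cover-up at u = 2: A = 1/(2² + 1) = 1/5. Then B = -A = -1/5, C = -A·(0 + 2) = -2/5
Result: (1/5)/(u - 2) - ((1/5)u + 2/5)/(u² + 1)


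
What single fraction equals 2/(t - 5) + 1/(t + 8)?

Common denominator (t - 5)(t + 8). Numerator: 2(t + 8) + 1(t - 5) = (2t + 16) + (t - 5) = 3t + 11
Result: (3t + 11)/[(t - 5)(t + 8)]


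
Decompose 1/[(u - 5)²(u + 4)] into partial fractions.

Cover-up at u=-4: γ = 1/(-4 - 5)² = 1/81. Cover-up at u=5: β = 1/(5 + 4) = 1/9. Comparing u² coeff: α = -γ = -1/81
Result: (-1/81)/(u - 5) + (1/9)/(u - 5)² + (1/81)/(u + 4)


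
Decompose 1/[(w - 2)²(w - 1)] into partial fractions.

Cover-up at w=1: R = 1/(1 - 2)² = 1. Cover-up at w=2: Q = 1/(2 - 1) = 1. Comparing w² coeff: P = -R = -1
Result: -1/(w - 2) + 1/(w - 2)² + 1/(w - 1)


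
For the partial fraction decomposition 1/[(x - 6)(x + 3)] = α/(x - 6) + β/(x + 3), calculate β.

Cover-up at x = -3: β = 1/(-3 - 6) = -1/9


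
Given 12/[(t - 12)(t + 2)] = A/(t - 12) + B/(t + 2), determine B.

Cover-up at t = -2: B = 12/(-2 - 12) = -12/14 = -6/7


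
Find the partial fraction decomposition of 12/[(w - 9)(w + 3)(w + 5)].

Using cover-up method: A = 1/14, B = -1/2, C = 3/7
Result: (1/14)/(w - 9) - (1/2)/(w + 3) + (3/7)/(w + 5)


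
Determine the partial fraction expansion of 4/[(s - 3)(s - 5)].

4/(s - 3)(s - 5) = A/(s - 3) + B/(s - 5). A = 4/(3 - 5) = -2, B = 4/(5 - 3) = 2
Result: -2/(s - 3) + 2/(s - 5)


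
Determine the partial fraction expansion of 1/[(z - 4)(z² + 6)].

Cover-up at z = 4: P = 1/(4² + 6) = 1/22. Then Q = -P = -1/22, R = -P·(0 + 4) = -2/11
Result: (1/22)/(z - 4) - ((1/22)z + 2/11)/(z² + 6)


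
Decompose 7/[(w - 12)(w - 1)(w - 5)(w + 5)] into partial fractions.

Using Heaviside cover-up: (1/187)/(w - 12) + (7/264)/(w - 1) - (1/40)/(w - 5) - (7/1020)/(w + 5)


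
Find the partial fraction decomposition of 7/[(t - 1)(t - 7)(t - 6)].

Using cover-up method: α = 7/30, β = 7/6, γ = -7/5
Result: (7/30)/(t - 1) + (7/6)/(t - 7) - (7/5)/(t - 6)


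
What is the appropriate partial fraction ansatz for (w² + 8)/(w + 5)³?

Repeated linear factor (power 3): α/(w + 5) + β/(w + 5)² + γ/(w + 5)³


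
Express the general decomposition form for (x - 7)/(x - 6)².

Repeated linear factor: A/(x - 6) + B/(x - 6)²


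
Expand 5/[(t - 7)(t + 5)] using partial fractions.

5/(t - 7)(t + 5) = P/(t - 7) + Q/(t + 5). P = 5/(7 + 5) = 5/12, Q = 5/(-5 - 7) = -5/12
Result: (5/12)/(t - 7) - (5/12)/(t + 5)


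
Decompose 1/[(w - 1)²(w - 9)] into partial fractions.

Cover-up at w=9: γ = 1/(9 - 1)² = 1/64. Cover-up at w=1: β = 1/(1 - 9) = -1/8. Comparing w² coeff: α = -γ = -1/64
Result: (-1/64)/(w - 1) - (1/8)/(w - 1)² + (1/64)/(w - 9)


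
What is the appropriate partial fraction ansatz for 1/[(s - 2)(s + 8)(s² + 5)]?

Two linear + quadratic: α/(s - 2) + β/(s + 8) + (γs + δ)/(s² + 5)


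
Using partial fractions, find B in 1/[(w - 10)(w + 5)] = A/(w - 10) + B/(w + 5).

Cover-up at w = -5: B = 1/(-5 - 10) = -1/15


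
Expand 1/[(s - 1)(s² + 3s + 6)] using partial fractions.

Cover-up at s = 1: P = 1/(1² + 3·1 + 6) = 1/10. Then Q = -P = -1/10, R = -P·(3 + 1) = -2/5
Result: (1/10)/(s - 1) - ((1/10)s + 2/5)/(s² + 3s + 6)


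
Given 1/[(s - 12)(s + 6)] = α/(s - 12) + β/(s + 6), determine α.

Cover-up at s = 12: α = 1/(12 + 6) = 1/18


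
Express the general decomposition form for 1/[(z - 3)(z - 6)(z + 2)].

Three distinct linear factors: P/(z - 3) + Q/(z - 6) + R/(z + 2)


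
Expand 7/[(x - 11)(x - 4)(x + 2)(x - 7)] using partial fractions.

Using Heaviside cover-up: (1/52)/(x - 11) + (1/18)/(x - 4) - (7/702)/(x + 2) - (7/108)/(x - 7)


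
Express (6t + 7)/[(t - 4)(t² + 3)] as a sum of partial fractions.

At t=4: α = (6·4 + 7)/(4² + 3) = 31/19. β = -α = -31/19, γ = 6 - 4·α = -10/19
Result: (31/19)/(t - 4) - ((31/19)t + 10/19)/(t² + 3)


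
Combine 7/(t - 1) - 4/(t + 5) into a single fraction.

Common denominator (t - 1)(t + 5). Numerator: 7(t + 5) - 4(t - 1) = (7t + 35) - (4t - 4) = 3t + 39
Result: (3t + 39)/[(t - 1)(t + 5)]


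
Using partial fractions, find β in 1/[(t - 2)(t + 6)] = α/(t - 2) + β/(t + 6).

Cover-up at t = -6: β = 1/(-6 - 2) = -1/8


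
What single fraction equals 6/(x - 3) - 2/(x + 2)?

Common denominator (x - 3)(x + 2). Numerator: 6(x + 2) - 2(x - 3) = (6x + 12) - (2x - 6) = 4x + 18
Result: (4x + 18)/[(x - 3)(x + 2)]


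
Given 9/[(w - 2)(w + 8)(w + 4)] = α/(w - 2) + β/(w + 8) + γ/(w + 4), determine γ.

Cover-up at w = -4: γ = 9/[(-4 - 2)(-4 + 8)] = 9/[(-6)(4)] = -9/24 = -3/8


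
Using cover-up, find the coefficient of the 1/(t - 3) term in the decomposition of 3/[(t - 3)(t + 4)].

Cover (t - 3), set t=3: 3/((t + 4) at t=3) = 3/(7) = 3/7


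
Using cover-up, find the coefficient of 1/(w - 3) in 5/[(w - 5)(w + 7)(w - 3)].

Cover (w - 3), set w=3: 5/[(3 - 5)(3 + 7)] = -1/4


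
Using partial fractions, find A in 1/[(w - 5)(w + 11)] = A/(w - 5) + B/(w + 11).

Cover-up at w = 5: A = 1/(5 + 11) = 1/16


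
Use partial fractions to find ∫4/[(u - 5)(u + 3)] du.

Decompose: 4/[(u - 5)(u + 3)] = (1/2)/(u - 5) - (1/2)/(u + 3). Integrate each term: (1/2) ln|(u - 5)| - (1/2) ln|(u + 3)| + C


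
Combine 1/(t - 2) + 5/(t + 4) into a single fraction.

Common denominator (t - 2)(t + 4). Numerator: 1(t + 4) + 5(t - 2) = (t + 4) + (5t - 10) = 6t - 6
Result: (6t - 6)/[(t - 2)(t + 4)]


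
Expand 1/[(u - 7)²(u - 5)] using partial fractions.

Cover-up at u=5: R = 1/(5 - 7)² = 1/4. Cover-up at u=7: Q = 1/(7 - 5) = 1/2. Comparing u² coeff: P = -R = -1/4
Result: (-1/4)/(u - 7) + (1/2)/(u - 7)² + (1/4)/(u - 5)


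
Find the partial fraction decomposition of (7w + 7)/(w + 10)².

(7w + 7) = A(w + 10) + B. At w = -10: B = 7·(-10) + 7 = -63. Coeff of w: A = 7
Result: 7/(w + 10) - 63/(w + 10)²


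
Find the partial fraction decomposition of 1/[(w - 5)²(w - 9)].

Cover-up at w=9: γ = 1/(9 - 5)² = 1/16. Cover-up at w=5: β = 1/(5 - 9) = -1/4. Comparing w² coeff: α = -γ = -1/16
Result: (-1/16)/(w - 5) - (1/4)/(w - 5)² + (1/16)/(w - 9)


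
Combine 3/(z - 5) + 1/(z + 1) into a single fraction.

Common denominator (z - 5)(z + 1). Numerator: 3(z + 1) + 1(z - 5) = (3z + 3) + (z - 5) = 4z - 2
Result: (4z - 2)/[(z - 5)(z + 1)]


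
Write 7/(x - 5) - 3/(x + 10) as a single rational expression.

Common denominator (x - 5)(x + 10). Numerator: 7(x + 10) - 3(x - 5) = (7x + 70) - (3x - 15) = 4x + 85
Result: (4x + 85)/[(x - 5)(x + 10)]


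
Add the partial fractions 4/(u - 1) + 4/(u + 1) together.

Common denominator (u - 1)(u + 1). Numerator: 4(u + 1) + 4(u - 1) = (4u + 4) + (4u - 4) = 8u
Result: (8u)/[(u - 1)(u + 1)]


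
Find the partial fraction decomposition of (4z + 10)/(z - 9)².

(4z + 10) = α(z - 9) + β. At z = 9: β = 4·9 + 10 = 46. Coeff of z: α = 4
Result: 4/(z - 9) + 46/(z - 9)²


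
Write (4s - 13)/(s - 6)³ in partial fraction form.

(4s - 13) = α(s - 6)² + β(s - 6) + γ. At s = 6: γ = 4·6 - 13 = 11. Coefficients: α = 0, β = 4
Result: 4/(s - 6)² + 11/(s - 6)³


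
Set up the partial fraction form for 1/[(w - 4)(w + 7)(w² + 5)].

Two linear + quadratic: α/(w - 4) + β/(w + 7) + (γw + δ)/(w² + 5)


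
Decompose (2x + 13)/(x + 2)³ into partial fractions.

(2x + 13) = A(x + 2)² + B(x + 2) + C. At x = -2: C = 2·(-2) + 13 = 9. Coefficients: A = 0, B = 2
Result: 2/(x + 2)² + 9/(x + 2)³


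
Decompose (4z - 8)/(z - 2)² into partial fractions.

(4z - 8) = α(z - 2) + β. At z = 2: β = 4·2 - 8 = 0. Coeff of z: α = 4
Result: 4/(z - 2)


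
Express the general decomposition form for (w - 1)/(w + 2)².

Repeated linear factor: P/(w + 2) + Q/(w + 2)²


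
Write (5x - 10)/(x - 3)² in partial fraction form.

(5x - 10) = A(x - 3) + B. At x = 3: B = 5·3 - 10 = 5. Coeff of x: A = 5
Result: 5/(x - 3) + 5/(x - 3)²


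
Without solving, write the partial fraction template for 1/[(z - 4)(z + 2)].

Distinct linear factors: P/(z - 4) + Q/(z + 2)


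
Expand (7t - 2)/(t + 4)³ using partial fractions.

(7t - 2) = A(t + 4)² + B(t + 4) + C. At t = -4: C = 7·(-4) - 2 = -30. Coefficients: A = 0, B = 7
Result: 7/(t + 4)² - 30/(t + 4)³


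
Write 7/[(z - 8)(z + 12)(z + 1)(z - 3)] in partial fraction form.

Using Heaviside cover-up: (7/900)/(z - 8) - (7/3300)/(z + 12) + (7/396)/(z + 1) - (7/300)/(z - 3)


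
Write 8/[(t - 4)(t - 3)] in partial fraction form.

8/(t - 4)(t - 3) = α/(t - 4) + β/(t - 3). α = 8/(4 - 3) = 8, β = 8/(3 - 4) = -8
Result: 8/(t - 4) - 8/(t - 3)


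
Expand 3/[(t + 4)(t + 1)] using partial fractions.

3/(t + 4)(t + 1) = A/(t + 4) + B/(t + 1). A = 3/(-4 + 1) = -1, B = 3/(-1 + 4) = 1
Result: -1/(t + 4) + 1/(t + 1)


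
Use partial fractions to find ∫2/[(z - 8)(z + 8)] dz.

Decompose: 2/[(z - 8)(z + 8)] = (1/8)/(z - 8) - (1/8)/(z + 8). Integrate each term: (1/8) ln|(z - 8)| - (1/8) ln|(z + 8)| + C


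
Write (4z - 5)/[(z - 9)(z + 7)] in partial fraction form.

At z=9: P = (4·9 - 5)/(9 + 7) = 31/16. At z=-7: Q = (4·(-7) - 5)/(-7 - 9) = 33/16
Result: (31/16)/(z - 9) + (33/16)/(z + 7)


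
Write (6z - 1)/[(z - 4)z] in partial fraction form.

At z=4: P = (6·4 - 1)/(4 - 0) = 23/4. At z=0: Q = (6·0 - 1)/(0 - 4) = 1/4
Result: (23/4)/(z - 4) + (1/4)/z


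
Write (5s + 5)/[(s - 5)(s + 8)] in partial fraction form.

At s=5: P = (5·5 + 5)/(5 + 8) = 30/13. At s=-8: Q = (5·(-8) + 5)/(-8 - 5) = 35/13
Result: (30/13)/(s - 5) + (35/13)/(s + 8)


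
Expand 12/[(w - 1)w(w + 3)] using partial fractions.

Using cover-up method: P = 3, Q = -4, R = 1
Result: 3/(w - 1) - 4/w + 1/(w + 3)


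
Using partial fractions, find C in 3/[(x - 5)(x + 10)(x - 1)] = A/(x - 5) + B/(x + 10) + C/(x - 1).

Cover-up at x = 1: C = 3/[(1 - 5)(1 + 10)] = 3/[(-4)(11)] = -3/44


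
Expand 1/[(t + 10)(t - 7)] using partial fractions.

1/(t + 10)(t - 7) = α/(t + 10) + β/(t - 7). α = 1/(-10 - 7) = -1/17, β = 1/(7 + 10) = 1/17
Result: (-1/17)/(t + 10) + (1/17)/(t - 7)


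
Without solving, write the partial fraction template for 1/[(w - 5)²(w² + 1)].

Repeated linear + quadratic: α/(w - 5) + β/(w - 5)² + (γw + δ)/(w² + 1)


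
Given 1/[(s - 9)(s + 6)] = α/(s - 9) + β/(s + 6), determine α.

Cover-up at s = 9: α = 1/(9 + 6) = 1/15


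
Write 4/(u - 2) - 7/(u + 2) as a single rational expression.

Common denominator (u - 2)(u + 2). Numerator: 4(u + 2) - 7(u - 2) = (4u + 8) - (7u - 14) = -3u + 22
Result: (-3u + 22)/[(u - 2)(u + 2)]


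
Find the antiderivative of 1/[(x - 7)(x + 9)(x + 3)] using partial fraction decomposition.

Cover-up: α = 1/160, β = 1/96, γ = -1/60. Decomposition: (1/160)/(x - 7) + (1/96)/(x + 9) - (1/60)/(x + 3). Integrate each term: (1/160) ln|(x - 7)| + (1/96) ln|(x + 9)| - (1/60) ln|(x + 3)| + C


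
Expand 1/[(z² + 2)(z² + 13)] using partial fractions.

Coefficient matching gives α = γ = 0, β = 1/(13-2) = 1/11, δ = -β = -1/11
Result: (1/11)/(z² + 2) - (1/11)/(z² + 13)


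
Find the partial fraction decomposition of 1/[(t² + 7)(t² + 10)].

Coefficient matching gives α = γ = 0, β = 1/(10-7) = 1/3, δ = -β = -1/3
Result: (1/3)/(t² + 7) - (1/3)/(t² + 10)


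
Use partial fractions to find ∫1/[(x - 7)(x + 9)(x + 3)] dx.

Cover-up: α = 1/160, β = 1/96, γ = -1/60. Decomposition: (1/160)/(x - 7) + (1/96)/(x + 9) - (1/60)/(x + 3). Integrate each term: (1/160) ln|(x - 7)| + (1/96) ln|(x + 9)| - (1/60) ln|(x + 3)| + C


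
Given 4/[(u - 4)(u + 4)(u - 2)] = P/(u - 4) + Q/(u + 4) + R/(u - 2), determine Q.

Cover-up at u = -4: Q = 4/[(-4 - 4)(-4 - 2)] = 4/[(-8)(-6)] = 4/48 = 1/12


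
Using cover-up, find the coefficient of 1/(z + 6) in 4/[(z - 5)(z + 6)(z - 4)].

Cover (z + 6), set z=-6: 4/[(-6 - 5)(-6 - 4)] = 2/55


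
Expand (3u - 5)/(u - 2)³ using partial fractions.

(3u - 5) = A(u - 2)² + B(u - 2) + C. At u = 2: C = 3·2 - 5 = 1. Coefficients: A = 0, B = 3
Result: 3/(u - 2)² + 1/(u - 2)³


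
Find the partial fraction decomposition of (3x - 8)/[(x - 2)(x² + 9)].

At x=2: α = (3·2 - 8)/(2² + 9) = -2/13. β = -α = 2/13, γ = 3 - 2·α = 43/13
Result: (-2/13)/(x - 2) + ((2/13)x + 43/13)/(x² + 9)


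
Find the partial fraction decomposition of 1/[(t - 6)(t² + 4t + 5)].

Cover-up at t = 6: A = 1/(6² + 4·6 + 5) = 1/65. Then B = -A = -1/65, C = -A·(4 + 6) = -2/13
Result: (1/65)/(t - 6) - ((1/65)t + 2/13)/(t² + 4t + 5)


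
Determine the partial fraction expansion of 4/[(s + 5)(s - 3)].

4/(s + 5)(s - 3) = P/(s + 5) + Q/(s - 3). P = 4/(-5 - 3) = -1/2, Q = 4/(3 + 5) = 1/2
Result: (-1/2)/(s + 5) + (1/2)/(s - 3)


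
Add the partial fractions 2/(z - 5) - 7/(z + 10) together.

Common denominator (z - 5)(z + 10). Numerator: 2(z + 10) - 7(z - 5) = (2z + 20) - (7z - 35) = -5z + 55
Result: (-5z + 55)/[(z - 5)(z + 10)]


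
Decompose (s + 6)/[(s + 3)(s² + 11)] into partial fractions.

At s=-3: P = (1·(-3) + 6)/((-3)² + 11) = 3/20. Q = -P = -3/20, R = 1 - (-3)·P = 29/20
Result: (3/20)/(s + 3) - ((3/20)s - 29/20)/(s² + 11)


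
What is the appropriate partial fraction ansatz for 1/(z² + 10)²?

Repeated quadratic factor: (Az + B)/(z² + 10) + (Cz + D)/(z² + 10)²


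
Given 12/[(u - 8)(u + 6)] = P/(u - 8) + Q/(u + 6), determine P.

Cover-up at u = 8: P = 12/(8 + 6) = 12/14 = 6/7


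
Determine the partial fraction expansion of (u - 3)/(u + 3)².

(u - 3) = A(u + 3) + B. At u = -3: B = 1·(-3) - 3 = -6. Coeff of u: A = 1
Result: 1/(u + 3) - 6/(u + 3)²


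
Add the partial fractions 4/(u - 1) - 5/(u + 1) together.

Common denominator (u - 1)(u + 1). Numerator: 4(u + 1) - 5(u - 1) = (4u + 4) - (5u - 5) = -u + 9
Result: (-u + 9)/[(u - 1)(u + 1)]


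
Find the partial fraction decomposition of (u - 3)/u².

(u - 3) = Au + B. At u = 0: B = 1·0 - 3 = -3. Coeff of u: A = 1
Result: 1/u - 3/u²


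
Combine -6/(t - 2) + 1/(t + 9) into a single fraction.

Common denominator (t - 2)(t + 9). Numerator: -6(t + 9) + 1(t - 2) = (-6t - 54) + (t - 2) = -5t - 56
Result: (-5t - 56)/[(t - 2)(t + 9)]


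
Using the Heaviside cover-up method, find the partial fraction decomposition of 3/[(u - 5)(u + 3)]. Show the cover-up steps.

Cover (u - 5): set u=5, get α = 3/(5 + 3) = 3/8. Cover (u + 3): set u=-3, get β = 3/(-3 - 5) = -3/8.
Result: (3/8)/(u - 5) - (3/8)/(u + 3)
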